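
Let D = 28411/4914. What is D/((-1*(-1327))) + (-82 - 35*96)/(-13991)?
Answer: 22842360377/91233604098 ≈ 0.25037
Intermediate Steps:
D = 28411/4914 (D = 28411*(1/4914) = 28411/4914 ≈ 5.7816)
D/((-1*(-1327))) + (-82 - 35*96)/(-13991) = 28411/(4914*((-1*(-1327)))) + (-82 - 35*96)/(-13991) = (28411/4914)/1327 + (-82 - 3360)*(-1/13991) = (28411/4914)*(1/1327) - 3442*(-1/13991) = 28411/6520878 + 3442/13991 = 22842360377/91233604098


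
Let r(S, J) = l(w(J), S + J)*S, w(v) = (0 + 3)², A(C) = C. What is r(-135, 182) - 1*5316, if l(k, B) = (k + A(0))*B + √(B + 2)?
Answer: -63366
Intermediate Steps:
w(v) = 9 (w(v) = 3² = 9)
l(k, B) = √(2 + B) + B*k (l(k, B) = (k + 0)*B + √(B + 2) = k*B + √(2 + B) = B*k + √(2 + B) = √(2 + B) + B*k)
r(S, J) = S*(√(2 + J + S) + 9*J + 9*S) (r(S, J) = (√(2 + (S + J)) + (S + J)*9)*S = (√(2 + (J + S)) + (J + S)*9)*S = (√(2 + J + S) + (9*J + 9*S))*S = (√(2 + J + S) + 9*J + 9*S)*S = S*(√(2 + J + S) + 9*J + 9*S))
r(-135, 182) - 1*5316 = -135*(√(2 + 182 - 135) + 9*182 + 9*(-135)) - 1*5316 = -135*(√49 + 1638 - 1215) - 5316 = -135*(7 + 1638 - 1215) - 5316 = -135*430 - 5316 = -58050 - 5316 = -63366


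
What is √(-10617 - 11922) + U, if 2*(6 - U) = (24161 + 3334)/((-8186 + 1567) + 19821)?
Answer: 130929/26404 + I*√22539 ≈ 4.9587 + 150.13*I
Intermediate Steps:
U = 130929/26404 (U = 6 - (24161 + 3334)/(2*((-8186 + 1567) + 19821)) = 6 - 27495/(2*(-6619 + 19821)) = 6 - 27495/(2*13202) = 6 - ½*27495/13202 = 6 - 27495/26404 = 130929/26404 ≈ 4.9587)
√(-10617 - 11922) + U = √(-10617 - 11922) + 130929/26404 = √(-22539) + 130929/26404 = I*√22539 + 130929/26404 = 130929/26404 + I*√22539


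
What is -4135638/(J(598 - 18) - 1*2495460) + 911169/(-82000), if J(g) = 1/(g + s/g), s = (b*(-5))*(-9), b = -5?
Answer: -16259637344114787/1719768093086000 ≈ -9.4546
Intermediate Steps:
s = -225 (s = -5*(-5)*(-9) = 25*(-9) = -225)
J(g) = 1/(g - 225/g)
-4135638/(J(598 - 18) - 1*2495460) + 911169/(-82000) = -4135638/((598 - 18)/(-225 + (598 - 18)²) - 1*2495460) + 911169/(-82000) = -4135638/(580/(-225 + 580²) - 2495460) + 911169*(-1/82000) = -4135638/(580/(-225 + 336400) - 2495460) - 911169/82000 = -4135638/(580/336175 - 2495460) - 911169/82000 = -4135638/(580*(1/336175) - 2495460) - 911169/82000 = -4135638/(116/67235 - 2495460) - 911169/82000 = -4135638/(-167782252984/67235) - 911169/82000 = -4135638*(-67235/167782252984) - 911169/82000 = 139029810465/83891126492 - 911169/82000 = -16259637344114787/1719768093086000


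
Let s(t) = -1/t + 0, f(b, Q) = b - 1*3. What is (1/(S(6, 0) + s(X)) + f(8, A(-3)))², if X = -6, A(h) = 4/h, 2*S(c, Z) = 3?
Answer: 784/25 ≈ 31.360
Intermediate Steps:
S(c, Z) = 3/2 (S(c, Z) = (½)*3 = 3/2)
f(b, Q) = -3 + b (f(b, Q) = b - 3 = -3 + b)
s(t) = -1/t
(1/(S(6, 0) + s(X)) + f(8, A(-3)))² = (1/(3/2 - 1/(-6)) + (-3 + 8))² = (1/(3/2 - 1*(-⅙)) + 5)² = (1/(3/2 + ⅙) + 5)² = (1/(5/3) + 5)² = (⅗ + 5)² = (28/5)² = 784/25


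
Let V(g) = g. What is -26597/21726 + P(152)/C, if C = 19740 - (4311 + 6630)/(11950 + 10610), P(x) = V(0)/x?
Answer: -26597/21726 ≈ -1.2242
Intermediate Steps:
P(x) = 0 (P(x) = 0/x = 0)
C = 148441153/7520 (C = 19740 - 10941/22560 = 19740 - 1*3647/7520 = 19740 - 3647/7520 = 148441153/7520 ≈ 19740.)
-26597/21726 + P(152)/C = -26597/21726 + 0/(148441153/7520) = -26597*1/21726 + 0*(7520/148441153) = -26597/21726 + 0 = -26597/21726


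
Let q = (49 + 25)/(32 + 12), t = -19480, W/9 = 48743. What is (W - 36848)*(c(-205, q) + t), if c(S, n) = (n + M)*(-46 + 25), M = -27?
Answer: -167511811057/22 ≈ -7.6142e+9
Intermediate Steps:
W = 438687 (W = 9*48743 = 438687)
q = 37/22 (q = 74/44 = 74*(1/44) = 37/22 ≈ 1.6818)
c(S, n) = 567 - 21*n (c(S, n) = (n - 27)*(-46 + 25) = (-27 + n)*(-21) = 567 - 21*n)
(W - 36848)*(c(-205, q) + t) = (438687 - 36848)*((567 - 21*37/22) - 19480) = 401839*((567 - 777/22) - 19480) = 401839*(11697/22 - 19480) = 401839*(-416863/22) = -167511811057/22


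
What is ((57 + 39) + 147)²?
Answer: 59049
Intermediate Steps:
((57 + 39) + 147)² = (96 + 147)² = 243² = 59049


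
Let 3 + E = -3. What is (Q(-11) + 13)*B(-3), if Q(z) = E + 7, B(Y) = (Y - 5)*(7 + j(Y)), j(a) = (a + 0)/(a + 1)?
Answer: -952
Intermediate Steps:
E = -6 (E = -3 - 3 = -6)
j(a) = a/(1 + a)
B(Y) = (-5 + Y)*(7 + Y/(1 + Y)) (B(Y) = (Y - 5)*(7 + Y/(1 + Y)) = (-5 + Y)*(7 + Y/(1 + Y)))
Q(z) = 1 (Q(z) = -6 + 7 = 1)
(Q(-11) + 13)*B(-3) = (1 + 13)*((-35 - 33*(-3) + 8*(-3)²)/(1 - 3)) = 14*((-35 + 99 + 8*9)/(-2)) = 14*(-(-35 + 99 + 72)/2) = 14*(-½*136) = 14*(-68) = -952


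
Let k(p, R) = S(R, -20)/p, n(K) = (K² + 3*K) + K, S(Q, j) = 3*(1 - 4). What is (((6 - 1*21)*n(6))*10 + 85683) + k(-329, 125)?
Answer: 25228716/329 ≈ 76683.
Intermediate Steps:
S(Q, j) = -9 (S(Q, j) = 3*(-3) = -9)
n(K) = K² + 4*K
k(p, R) = -9/p
(((6 - 1*21)*n(6))*10 + 85683) + k(-329, 125) = (((6 - 1*21)*(6*(4 + 6)))*10 + 85683) - 9/(-329) = (((6 - 21)*(6*10))*10 + 85683) - 9*(-1/329) = (-15*60*10 + 85683) + 9/329 = (-900*10 + 85683) + 9/329 = (-9000 + 85683) + 9/329 = 76683 + 9/329 = 25228716/329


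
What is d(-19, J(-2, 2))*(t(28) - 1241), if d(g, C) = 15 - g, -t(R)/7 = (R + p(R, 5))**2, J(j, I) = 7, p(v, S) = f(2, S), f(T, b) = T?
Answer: -256394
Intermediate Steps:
p(v, S) = 2
t(R) = -7*(2 + R)**2 (t(R) = -7*(R + 2)**2 = -7*(2 + R)**2)
d(-19, J(-2, 2))*(t(28) - 1241) = (15 - 1*(-19))*(-7*(2 + 28)**2 - 1241) = (15 + 19)*(-7*30**2 - 1241) = 34*(-7*900 - 1241) = 34*(-6300 - 1241) = 34*(-7541) = -256394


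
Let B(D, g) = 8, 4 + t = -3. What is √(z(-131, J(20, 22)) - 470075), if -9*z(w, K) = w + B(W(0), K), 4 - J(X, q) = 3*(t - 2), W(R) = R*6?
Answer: 2*I*√1057638/3 ≈ 685.61*I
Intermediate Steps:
t = -7 (t = -4 - 3 = -7)
W(R) = 6*R
J(X, q) = 31 (J(X, q) = 4 - 3*(-7 - 2) = 4 - 3*(-9) = 4 - 1*(-27) = 4 + 27 = 31)
z(w, K) = -8/9 - w/9 (z(w, K) = -(w + 8)/9 = -(8 + w)/9 = -8/9 - w/9)
√(z(-131, J(20, 22)) - 470075) = √((-8/9 - ⅑*(-131)) - 470075) = √((-8/9 + 131/9) - 470075) = √(41/3 - 470075) = √(-1410184/3) = 2*I*√1057638/3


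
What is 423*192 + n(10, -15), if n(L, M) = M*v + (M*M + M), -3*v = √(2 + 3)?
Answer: 81426 + 5*√5 ≈ 81437.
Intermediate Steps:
v = -√5/3 (v = -√(2 + 3)/3 = -√5/3 ≈ -0.74536)
n(L, M) = M + M² - M*√5/3 (n(L, M) = M*(-√5/3) + (M*M + M) = -M*√5/3 + (M² + M) = -M*√5/3 + (M + M²) = M + M² - M*√5/3)
423*192 + n(10, -15) = 423*192 + (⅓)*(-15)*(3 - √5 + 3*(-15)) = 81216 + (⅓)*(-15)*(3 - √5 - 45) = 81216 + (⅓)*(-15)*(-42 - √5) = 81216 + (210 + 5*√5) = 81426 + 5*√5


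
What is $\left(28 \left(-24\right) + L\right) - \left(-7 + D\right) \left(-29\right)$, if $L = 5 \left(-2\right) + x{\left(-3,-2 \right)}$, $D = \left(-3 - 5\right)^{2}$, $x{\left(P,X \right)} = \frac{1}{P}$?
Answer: $\frac{2912}{3} \approx 970.67$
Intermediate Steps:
$D = 64$ ($D = \left(-8\right)^{2} = 64$)
$L = - \frac{31}{3}$ ($L = 5 \left(-2\right) + \frac{1}{-3} = -10 - \frac{1}{3} = - \frac{31}{3} \approx -10.333$)
$\left(28 \left(-24\right) + L\right) - \left(-7 + D\right) \left(-29\right) = \left(28 \left(-24\right) - \frac{31}{3}\right) - \left(-7 + 64\right) \left(-29\right) = \left(-672 - \frac{31}{3}\right) - 57 \left(-29\right) = - \frac{2047}{3} - -1653 = - \frac{2047}{3} + 1653 = \frac{2912}{3}$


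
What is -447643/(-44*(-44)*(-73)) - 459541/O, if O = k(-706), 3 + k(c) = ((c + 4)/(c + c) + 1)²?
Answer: 2942872627193115/4857302032 ≈ 6.0587e+5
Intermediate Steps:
k(c) = -3 + (1 + (4 + c)/(2*c))² (k(c) = -3 + ((c + 4)/(c + c) + 1)² = -3 + ((4 + c)/((2*c)) + 1)² = -3 + ((4 + c)*(1/(2*c)) + 1)² = -3 + ((4 + c)/(2*c) + 1)² = -3 + (1 + (4 + c)/(2*c))²)
O = -378059/498436 (O = -¾ + 4/(-706)² + 6/(-706) = -¾ + 4*(1/498436) + 6*(-1/706) = -¾ + 1/124609 - 3/353 = -378059/498436 ≈ -0.75849)
-447643/(-44*(-44)*(-73)) - 459541/O = -447643/(-44*(-44)*(-73)) - 459541/(-378059/498436) = -447643/(1936*(-73)) - 459541*(-498436/378059) = -447643/(-141328) + 229051777876/378059 = -447643*(-1/141328) + 229051777876/378059 = 447643/141328 + 229051777876/378059 = 2942872627193115/4857302032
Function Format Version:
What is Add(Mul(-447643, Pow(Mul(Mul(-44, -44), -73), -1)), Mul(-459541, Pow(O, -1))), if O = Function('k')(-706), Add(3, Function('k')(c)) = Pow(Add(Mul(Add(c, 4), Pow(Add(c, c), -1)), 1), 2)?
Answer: Rational(2942872627193115, 4857302032) ≈ 6.0587e+5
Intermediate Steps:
Function('k')(c) = Add(-3, Pow(Add(1, Mul(Rational(1, 2), Pow(c, -1), Add(4, c))), 2)) (Function('k')(c) = Add(-3, Pow(Add(Mul(Add(c, 4), Pow(Add(c, c), -1)), 1), 2)) = Add(-3, Pow(Add(Mul(Add(4, c), Pow(Mul(2, c), -1)), 1), 2)) = Add(-3, Pow(Add(Mul(Add(4, c), Mul(Rational(1, 2), Pow(c, -1))), 1), 2)) = Add(-3, Pow(Add(Mul(Rational(1, 2), Pow(c, -1), Add(4, c)), 1), 2)) = Add(-3, Pow(Add(1, Mul(Rational(1, 2), Pow(c, -1), Add(4, c))), 2)))
O = Rational(-378059, 498436) (O = Add(Rational(-3, 4), Mul(4, Pow(-706, -2)), Mul(6, Pow(-706, -1))) = Add(Rational(-3, 4), Mul(4, Rational(1, 498436)), Mul(6, Rational(-1, 706))) = Add(Rational(-3, 4), Rational(1, 124609), Rational(-3, 353)) = Rational(-378059, 498436) ≈ -0.75849)
Add(Mul(-447643, Pow(Mul(Mul(-44, -44), -73), -1)), Mul(-459541, Pow(O, -1))) = Add(Mul(-447643, Pow(Mul(Mul(-44, -44), -73), -1)), Mul(-459541, Pow(Rational(-378059, 498436), -1))) = Add(Mul(-447643, Pow(Mul(1936, -73), -1)), Mul(-459541, Rational(-498436, 378059))) = Add(Mul(-447643, Pow(-141328, -1)), Rational(229051777876, 378059)) = Add(Mul(-447643, Rational(-1, 141328)), Rational(229051777876, 378059)) = Add(Rational(447643, 141328), Rational(229051777876, 378059)) = Rational(2942872627193115, 4857302032)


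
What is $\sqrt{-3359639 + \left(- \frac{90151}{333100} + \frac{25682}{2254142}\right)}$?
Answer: $\frac{i \sqrt{4735266910265333508437348021}}{37542735010} \approx 1832.9 i$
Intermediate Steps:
$\sqrt{-3359639 + \left(- \frac{90151}{333100} + \frac{25682}{2254142}\right)} = \sqrt{-3359639 + \left(\left(-90151\right) \frac{1}{333100} + 25682 \cdot \frac{1}{2254142}\right)} = \sqrt{-3359639 + \left(- \frac{90151}{333100} + \frac{12841}{1127071}\right)} = \sqrt{-3359639 - \frac{97329240621}{375427350100}} = \sqrt{- \frac{1261300464391854521}{375427350100}} = \frac{i \sqrt{4735266910265333508437348021}}{37542735010}$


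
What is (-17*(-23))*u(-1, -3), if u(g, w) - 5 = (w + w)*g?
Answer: 4301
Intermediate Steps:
u(g, w) = 5 + 2*g*w (u(g, w) = 5 + (w + w)*g = 5 + (2*w)*g = 5 + 2*g*w)
(-17*(-23))*u(-1, -3) = (-17*(-23))*(5 + 2*(-1)*(-3)) = 391*(5 + 6) = 391*11 = 4301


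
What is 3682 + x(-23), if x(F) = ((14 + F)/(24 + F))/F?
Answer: 84695/23 ≈ 3682.4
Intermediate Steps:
x(F) = (14 + F)/(F*(24 + F)) (x(F) = ((14 + F)/(24 + F))/F = (14 + F)/(F*(24 + F)))
3682 + x(-23) = 3682 + (14 - 23)/((-23)*(24 - 23)) = 3682 - 1/23*(-9)/1 = 3682 - 1/23*1*(-9) = 3682 + 9/23 = 84695/23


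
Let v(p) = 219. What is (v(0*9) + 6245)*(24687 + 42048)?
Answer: 431375040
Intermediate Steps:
(v(0*9) + 6245)*(24687 + 42048) = (219 + 6245)*(24687 + 42048) = 6464*66735 = 431375040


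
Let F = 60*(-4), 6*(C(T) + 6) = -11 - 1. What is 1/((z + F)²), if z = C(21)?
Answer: 1/61504 ≈ 1.6259e-5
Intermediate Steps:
C(T) = -8 (C(T) = -6 + (-11 - 1)/6 = -6 + (⅙)*(-12) = -6 - 2 = -8)
z = -8
F = -240
1/((z + F)²) = 1/((-8 - 240)²) = 1/((-248)²) = 1/61504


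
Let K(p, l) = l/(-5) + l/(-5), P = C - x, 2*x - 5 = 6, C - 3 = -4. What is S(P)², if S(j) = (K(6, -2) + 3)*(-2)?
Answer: 1444/25 ≈ 57.760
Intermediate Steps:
C = -1 (C = 3 - 4 = -1)
x = 11/2 (x = 5/2 + (½)*6 = 5/2 + 3 = 11/2 ≈ 5.5000)
P = -13/2 (P = -1 - 1*11/2 = -1 - 11/2 = -13/2 ≈ -6.5000)
K(p, l) = -2*l/5 (K(p, l) = l*(-⅕) + l*(-⅕) = -l/5 - l/5 = -2*l/5)
S(j) = -38/5 (S(j) = (-⅖*(-2) + 3)*(-2) = (⅘ + 3)*(-2) = (19/5)*(-2) = -38/5)
S(P)² = (-38/5)² = 1444/25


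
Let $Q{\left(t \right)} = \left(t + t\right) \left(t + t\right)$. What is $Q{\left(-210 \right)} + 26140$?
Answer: $202540$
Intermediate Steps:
$Q{\left(t \right)} = 4 t^{2}$ ($Q{\left(t \right)} = 2 t 2 t = 4 t^{2}$)
$Q{\left(-210 \right)} + 26140 = 4 \left(-210\right)^{2} + 26140 = 4 \cdot 44100 + 26140 = 176400 + 26140 = 202540$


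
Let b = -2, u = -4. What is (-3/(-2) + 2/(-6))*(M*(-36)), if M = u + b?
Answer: 252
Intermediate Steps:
M = -6 (M = -4 - 2 = -6)
(-3/(-2) + 2/(-6))*(M*(-36)) = (-3/(-2) + 2/(-6))*(-6*(-36)) = (-3*(-1/2) + 2*(-1/6))*216 = (3/2 - 1/3)*216 = (7/6)*216 = 252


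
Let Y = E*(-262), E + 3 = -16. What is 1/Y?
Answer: 1/4978 ≈ 0.00020088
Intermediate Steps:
E = -19 (E = -3 - 16 = -19)
Y = 4978 (Y = -19*(-262) = 4978)
1/Y = 1/4978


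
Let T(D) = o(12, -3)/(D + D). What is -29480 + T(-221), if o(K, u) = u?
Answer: -13030157/442 ≈ -29480.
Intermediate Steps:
T(D) = -3/(2*D) (T(D) = -3/(D + D) = -3*1/(2*D) = -3/(2*D))
-29480 + T(-221) = -29480 - 3/2/(-221) = -29480 - 3/2*(-1/221) = -29480 + 3/442 = -13030157/442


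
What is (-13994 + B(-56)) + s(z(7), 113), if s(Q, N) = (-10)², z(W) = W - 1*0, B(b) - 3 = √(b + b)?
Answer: -13891 + 4*I*√7 ≈ -13891.0 + 10.583*I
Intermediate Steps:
B(b) = 3 + √2*√b (B(b) = 3 + √(b + b) = 3 + √(2*b) = 3 + √2*√b)
z(W) = W (z(W) = W + 0 = W)
s(Q, N) = 100
(-13994 + B(-56)) + s(z(7), 113) = (-13994 + (3 + √2*√(-56))) + 100 = (-13994 + (3 + √2*(2*I*√14))) + 100 = (-13994 + (3 + 4*I*√7)) + 100 = (-13991 + 4*I*√7) + 100 = -13891 + 4*I*√7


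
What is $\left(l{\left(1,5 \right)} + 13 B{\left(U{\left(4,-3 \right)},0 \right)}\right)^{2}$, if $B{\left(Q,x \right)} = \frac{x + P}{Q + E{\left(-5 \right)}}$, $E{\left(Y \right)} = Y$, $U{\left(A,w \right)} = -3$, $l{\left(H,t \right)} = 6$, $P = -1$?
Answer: $\frac{3721}{64} \approx 58.141$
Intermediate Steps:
$B{\left(Q,x \right)} = \frac{-1 + x}{-5 + Q}$ ($B{\left(Q,x \right)} = \frac{x - 1}{Q - 5} = \frac{-1 + x}{-5 + Q}$)
$\left(l{\left(1,5 \right)} + 13 B{\left(U{\left(4,-3 \right)},0 \right)}\right)^{2} = \left(6 + 13 \frac{-1 + 0}{-5 - 3}\right)^{2} = \left(6 + 13 \frac{1}{-8} \left(-1\right)\right)^{2} = \left(6 + 13 \left(\left(- \frac{1}{8}\right) \left(-1\right)\right)\right)^{2} = \left(6 + 13 \cdot \frac{1}{8}\right)^{2} = \left(6 + \frac{13}{8}\right)^{2} = \left(\frac{61}{8}\right)^{2} = \frac{3721}{64}$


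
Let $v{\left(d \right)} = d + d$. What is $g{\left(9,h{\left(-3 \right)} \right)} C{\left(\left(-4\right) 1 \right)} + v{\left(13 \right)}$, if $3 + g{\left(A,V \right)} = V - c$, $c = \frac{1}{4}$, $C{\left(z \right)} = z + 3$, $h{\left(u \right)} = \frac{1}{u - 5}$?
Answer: $\frac{235}{8} \approx 29.375$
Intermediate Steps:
$h{\left(u \right)} = \frac{1}{-5 + u}$
$C{\left(z \right)} = 3 + z$
$v{\left(d \right)} = 2 d$
$c = \frac{1}{4} \approx 0.25$
$g{\left(A,V \right)} = - \frac{13}{4} + V$ ($g{\left(A,V \right)} = -3 + \left(V - \frac{1}{4}\right) = -3 + \left(- \frac{1}{4} + V\right) = - \frac{13}{4} + V$)
$g{\left(9,h{\left(-3 \right)} \right)} C{\left(\left(-4\right) 1 \right)} + v{\left(13 \right)} = \left(- \frac{13}{4} + \frac{1}{-5 - 3}\right) \left(3 - 4\right) + 2 \cdot 13 = \left(- \frac{13}{4} + \frac{1}{-8}\right) \left(3 - 4\right) + 26 = \left(- \frac{13}{4} - \frac{1}{8}\right) \left(-1\right) + 26 = \left(- \frac{27}{8}\right) \left(-1\right) + 26 = \frac{27}{8} + 26 = \frac{235}{8}$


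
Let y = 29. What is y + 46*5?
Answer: 259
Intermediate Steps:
y + 46*5 = 29 + 46*5 = 29 + 230 = 259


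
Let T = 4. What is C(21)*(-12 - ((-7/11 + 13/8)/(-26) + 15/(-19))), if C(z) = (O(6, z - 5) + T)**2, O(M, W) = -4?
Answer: 0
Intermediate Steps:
C(z) = 0 (C(z) = (-4 + 4)**2 = 0**2 = 0)
C(21)*(-12 - ((-7/11 + 13/8)/(-26) + 15/(-19))) = 0*(-12 - ((-7/11 + 13/8)/(-26) + 15/(-19))) = 0*(-12 - ((-7*1/11 + 13*(1/8))*(-1/26) + 15*(-1/19))) = 0*(-12 - ((-7/11 + 13/8)*(-1/26) - 15/19)) = 0*(-12 - ((87/88)*(-1/26) - 15/19)) = 0*(-12 - (-87/2288 - 15/19)) = 0*(-12 - 1*(-35973/43472)) = 0*(-12 + 35973/43472) = 0*(-485691/43472) = 0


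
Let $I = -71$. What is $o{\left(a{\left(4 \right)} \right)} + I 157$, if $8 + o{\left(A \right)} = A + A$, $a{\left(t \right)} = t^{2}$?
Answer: $-11123$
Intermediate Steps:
$o{\left(A \right)} = -8 + 2 A$ ($o{\left(A \right)} = -8 + \left(A + A\right) = -8 + 2 A$)
$o{\left(a{\left(4 \right)} \right)} + I 157 = \left(-8 + 2 \cdot 4^{2}\right) - 11147 = \left(-8 + 2 \cdot 16\right) - 11147 = \left(-8 + 32\right) - 11147 = 24 - 11147 = -11123$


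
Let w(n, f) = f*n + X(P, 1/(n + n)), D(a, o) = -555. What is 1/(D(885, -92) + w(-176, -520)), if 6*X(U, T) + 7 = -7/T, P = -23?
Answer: 2/182749 ≈ 1.0944e-5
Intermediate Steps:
X(U, T) = -7/6 - 7/(6*T) (X(U, T) = -7/6 + (-7/T)/6 = -7/6 - 7/(6*T))
w(n, f) = f*n + 7*n*(-1 - 1/(2*n))/3 (w(n, f) = f*n + 7*(-1 - 1/(n + n))/(6*(1/(n + n))) = f*n + 7*(-1 - 1/(2*n))/(6*(1/(2*n))) = f*n + 7*(-1 - 1/(2*n))/(6*((1/(2*n)))) = f*n + 7*(2*n)*(-1 - 1/(2*n))/6 = f*n + 7*n*(-1 - 1/(2*n))/3)
1/(D(885, -92) + w(-176, -520)) = 1/(-555 + (-7/6 - 7/3*(-176) - 520*(-176))) = 1/(-555 + (-7/6 + 1232/3 + 91520)) = 1/(-555 + 183859/2) = 1/(182749/2) = 2/182749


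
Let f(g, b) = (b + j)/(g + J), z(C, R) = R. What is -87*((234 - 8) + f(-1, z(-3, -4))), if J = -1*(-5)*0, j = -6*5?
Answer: -22620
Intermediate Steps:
j = -30
J = 0 (J = 5*0 = 0)
f(g, b) = (-30 + b)/g (f(g, b) = (b - 30)/(g + 0) = (-30 + b)/g)
-87*((234 - 8) + f(-1, z(-3, -4))) = -87*((234 - 8) + (-30 - 4)/(-1)) = -87*(226 - 1*(-34)) = -87*(226 + 34) = -87*260 = -22620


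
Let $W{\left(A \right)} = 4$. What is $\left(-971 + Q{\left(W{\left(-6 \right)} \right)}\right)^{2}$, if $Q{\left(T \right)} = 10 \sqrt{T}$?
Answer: $904401$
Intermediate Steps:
$\left(-971 + Q{\left(W{\left(-6 \right)} \right)}\right)^{2} = \left(-971 + 10 \sqrt{4}\right)^{2} = \left(-971 + 10 \cdot 2\right)^{2} = \left(-971 + 20\right)^{2} = \left(-951\right)^{2} = 904401$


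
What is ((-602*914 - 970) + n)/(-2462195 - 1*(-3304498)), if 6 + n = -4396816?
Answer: -64260/10939 ≈ -5.8744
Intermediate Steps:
n = -4396822 (n = -6 - 4396816 = -4396822)
((-602*914 - 970) + n)/(-2462195 - 1*(-3304498)) = ((-602*914 - 970) - 4396822)/(-2462195 - 1*(-3304498)) = ((-550228 - 970) - 4396822)/(-2462195 + 3304498) = (-551198 - 4396822)/842303 = -4948020*1/842303 = -64260/10939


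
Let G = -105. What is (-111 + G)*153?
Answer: -33048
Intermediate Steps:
(-111 + G)*153 = (-111 - 105)*153 = -216*153 = -33048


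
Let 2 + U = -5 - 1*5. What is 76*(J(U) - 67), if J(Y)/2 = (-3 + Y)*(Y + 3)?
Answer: 15428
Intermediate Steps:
U = -12 (U = -2 + (-5 - 1*5) = -2 + (-5 - 5) = -2 - 10 = -12)
J(Y) = 2*(-3 + Y)*(3 + Y) (J(Y) = 2*((-3 + Y)*(Y + 3)) = 2*((-3 + Y)*(3 + Y)) = 2*(-3 + Y)*(3 + Y))
76*(J(U) - 67) = 76*((-18 + 2*(-12)²) - 67) = 76*((-18 + 2*144) - 67) = 76*((-18 + 288) - 67) = 76*(270 - 67) = 76*203 = 15428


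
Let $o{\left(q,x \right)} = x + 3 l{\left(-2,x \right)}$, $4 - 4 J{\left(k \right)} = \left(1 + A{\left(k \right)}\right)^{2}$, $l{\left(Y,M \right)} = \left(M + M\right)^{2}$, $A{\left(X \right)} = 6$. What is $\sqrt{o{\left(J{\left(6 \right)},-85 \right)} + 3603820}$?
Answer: $7 \sqrt{75315} \approx 1921.1$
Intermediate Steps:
$l{\left(Y,M \right)} = 4 M^{2}$ ($l{\left(Y,M \right)} = \left(2 M\right)^{2} = 4 M^{2}$)
$J{\left(k \right)} = - \frac{45}{4}$ ($J{\left(k \right)} = 1 - \frac{\left(1 + 6\right)^{2}}{4} = 1 - \frac{7^{2}}{4} = 1 - \frac{49}{4} = - \frac{45}{4}$)
$o{\left(q,x \right)} = x + 12 x^{2}$ ($o{\left(q,x \right)} = x + 3 \cdot 4 x^{2} = x + 12 x^{2}$)
$\sqrt{o{\left(J{\left(6 \right)},-85 \right)} + 3603820} = \sqrt{- 85 \left(1 + 12 \left(-85\right)\right) + 3603820} = \sqrt{- 85 \left(1 - 1020\right) + 3603820} = \sqrt{\left(-85\right) \left(-1019\right) + 3603820} = \sqrt{86615 + 3603820} = \sqrt{3690435} = 7 \sqrt{75315}$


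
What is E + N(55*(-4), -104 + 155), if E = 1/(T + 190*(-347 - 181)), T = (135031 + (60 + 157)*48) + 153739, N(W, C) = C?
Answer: 10142167/198866 ≈ 51.000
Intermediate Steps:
T = 299186 (T = (135031 + 217*48) + 153739 = (135031 + 10416) + 153739 = 145447 + 153739 = 299186)
E = 1/198866 (E = 1/(299186 + 190*(-347 - 181)) = 1/(299186 + 190*(-528)) = 1/(299186 - 100320) = 1/198866 ≈ 5.0285e-6)
E + N(55*(-4), -104 + 155) = 1/198866 + (-104 + 155) = 1/198866 + 51 = 10142167/198866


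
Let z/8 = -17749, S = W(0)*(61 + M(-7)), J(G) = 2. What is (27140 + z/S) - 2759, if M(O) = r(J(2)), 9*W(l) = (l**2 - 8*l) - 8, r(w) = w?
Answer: 188416/7 ≈ 26917.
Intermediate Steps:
W(l) = -8/9 - 8*l/9 + l**2/9 (W(l) = ((l**2 - 8*l) - 8)/9 = (-8 + l**2 - 8*l)/9 = -8/9 - 8*l/9 + l**2/9)
M(O) = 2
S = -56 (S = (-8/9 - 8/9*0 + (1/9)*0**2)*(61 + 2) = (-8/9 + 0 + (1/9)*0)*63 = (-8/9 + 0 + 0)*63 = -8/9*63 = -56)
z = -141992 (z = 8*(-17749) = -141992)
(27140 + z/S) - 2759 = (27140 - 141992/(-56)) - 2759 = (27140 - 141992*(-1/56)) - 2759 = (27140 + 17749/7) - 2759 = 207729/7 - 2759 = 188416/7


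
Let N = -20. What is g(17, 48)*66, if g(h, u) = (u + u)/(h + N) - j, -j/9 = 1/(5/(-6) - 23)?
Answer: -27780/13 ≈ -2136.9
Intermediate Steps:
j = 54/143 (j = -9/(5/(-6) - 23) = -9/(5*(-1/6) - 23) = -9/(-5/6 - 23) = -9/(-143/6) = -9*(-6/143) = 54/143 ≈ 0.37762)
g(h, u) = -54/143 + 2*u/(-20 + h) (g(h, u) = (u + u)/(h - 20) - 1*54/143 = (2*u)/(-20 + h) - 54/143 = 2*u/(-20 + h) - 54/143 = -54/143 + 2*u/(-20 + h))
g(17, 48)*66 = (2*(540 - 27*17 + 143*48)/(143*(-20 + 17)))*66 = ((2/143)*(540 - 459 + 6864)/(-3))*66 = ((2/143)*(-1/3)*6945)*66 = -4630/143*66 = -27780/13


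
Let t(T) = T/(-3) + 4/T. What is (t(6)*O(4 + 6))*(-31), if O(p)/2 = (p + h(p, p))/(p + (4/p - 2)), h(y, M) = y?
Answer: 12400/63 ≈ 196.83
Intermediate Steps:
t(T) = 4/T - T/3 (t(T) = T*(-⅓) + 4/T = -T/3 + 4/T = 4/T - T/3)
O(p) = 4*p/(-2 + p + 4/p) (O(p) = 2*((p + p)/(p + (4/p - 2))) = 2*((2*p)/(p + (-2 + 4/p))) = 2*((2*p)/(-2 + p + 4/p)) = 2*(2*p/(-2 + p + 4/p)) = 4*p/(-2 + p + 4/p))
(t(6)*O(4 + 6))*(-31) = ((4/6 - ⅓*6)*(4*(4 + 6)²/(4 + (4 + 6)² - 2*(4 + 6))))*(-31) = ((4*(⅙) - 2)*(4*10²/(4 + 10² - 2*10)))*(-31) = ((⅔ - 2)*(4*100/(4 + 100 - 20)))*(-31) = -16*100/(3*84)*(-31) = -4/3*100/21*(-31) = -400/63*(-31) = 12400/63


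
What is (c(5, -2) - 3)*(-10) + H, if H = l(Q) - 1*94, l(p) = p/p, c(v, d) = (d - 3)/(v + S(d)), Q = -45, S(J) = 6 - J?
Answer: -769/13 ≈ -59.154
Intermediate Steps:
c(v, d) = (-3 + d)/(6 + v - d) (c(v, d) = (d - 3)/(v + (6 - d)) = (-3 + d)/(6 + v - d))
l(p) = 1
H = -93 (H = 1 - 1*94 = 1 - 94 = -93)
(c(5, -2) - 3)*(-10) + H = ((-3 - 2)/(6 + 5 - 1*(-2)) - 3)*(-10) - 93 = (-5/(6 + 5 + 2) - 3)*(-10) - 93 = (-5/13 - 3)*(-10) - 93 = -44/13*(-10) - 93 = 440/13 - 93 = -769/13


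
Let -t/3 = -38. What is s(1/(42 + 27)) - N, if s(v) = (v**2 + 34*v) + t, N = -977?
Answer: 5196598/4761 ≈ 1091.5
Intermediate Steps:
t = 114 (t = -3*(-38) = 114)
s(v) = 114 + v**2 + 34*v (s(v) = (v**2 + 34*v) + 114 = 114 + v**2 + 34*v)
s(1/(42 + 27)) - N = (114 + (1/(42 + 27))**2 + 34/(42 + 27)) - 1*(-977) = (114 + (1/69)**2 + 34/69) + 977 = (114 + (1/69)**2 + 34*(1/69)) + 977 = (114 + 1/4761 + 34/69) + 977 = 545101/4761 + 977 = 5196598/4761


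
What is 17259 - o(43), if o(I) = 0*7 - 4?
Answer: 17263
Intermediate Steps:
o(I) = -4 (o(I) = 0 - 4 = -4)
17259 - o(43) = 17259 - 1*(-4) = 17259 + 4 = 17263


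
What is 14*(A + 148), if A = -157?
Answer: -126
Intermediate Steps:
14*(A + 148) = 14*(-157 + 148) = 14*(-9) = -126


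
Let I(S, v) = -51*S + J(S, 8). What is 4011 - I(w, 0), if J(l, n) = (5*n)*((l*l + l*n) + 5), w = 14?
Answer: -7795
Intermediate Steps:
J(l, n) = 5*n*(5 + l² + l*n) (J(l, n) = (5*n)*((l² + l*n) + 5) = (5*n)*(5 + l² + l*n) = 5*n*(5 + l² + l*n))
I(S, v) = 200 + 40*S² + 269*S (I(S, v) = -51*S + 5*8*(5 + S² + S*8) = -51*S + 5*8*(5 + S² + 8*S) = -51*S + (200 + 40*S² + 320*S) = 200 + 40*S² + 269*S)
4011 - I(w, 0) = 4011 - (200 + 40*14² + 269*14) = 4011 - (200 + 40*196 + 3766) = 4011 - (200 + 7840 + 3766) = 4011 - 1*11806 = 4011 - 11806 = -7795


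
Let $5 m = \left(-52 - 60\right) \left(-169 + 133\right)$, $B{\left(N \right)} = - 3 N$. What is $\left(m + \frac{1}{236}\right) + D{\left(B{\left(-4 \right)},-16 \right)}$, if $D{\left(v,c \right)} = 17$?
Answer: $\frac{971617}{1180} \approx 823.4$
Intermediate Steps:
$m = \frac{4032}{5}$ ($m = \frac{\left(-52 - 60\right) \left(-169 + 133\right)}{5} = \frac{\left(-112\right) \left(-36\right)}{5} = \frac{1}{5} \cdot 4032 = \frac{4032}{5} \approx 806.4$)
$\left(m + \frac{1}{236}\right) + D{\left(B{\left(-4 \right)},-16 \right)} = \left(\frac{4032}{5} + \frac{1}{236}\right) + 17 = \frac{951557}{1180} + 17 = \frac{971617}{1180}$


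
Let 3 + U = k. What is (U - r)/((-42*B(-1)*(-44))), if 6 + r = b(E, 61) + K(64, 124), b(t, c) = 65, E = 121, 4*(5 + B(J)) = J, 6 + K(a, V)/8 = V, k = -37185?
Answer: 38191/9702 ≈ 3.9364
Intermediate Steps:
K(a, V) = -48 + 8*V
U = -37188 (U = -3 - 37185 = -37188)
B(J) = -5 + J/4
r = 1003 (r = -6 + (65 + (-48 + 8*124)) = -6 + (65 + (-48 + 992)) = -6 + (65 + 944) = -6 + 1009 = 1003)
(U - r)/((-42*B(-1)*(-44))) = (-37188 - 1*1003)/((-42*(-5 + (¼)*(-1))*(-44))) = (-37188 - 1003)/((-42*(-5 - ¼)*(-44))) = -38191/(-42*(-21/4)*(-44)) = -38191/((441/2)*(-44)) = -38191/(-9702) = -38191*(-1/9702) = 38191/9702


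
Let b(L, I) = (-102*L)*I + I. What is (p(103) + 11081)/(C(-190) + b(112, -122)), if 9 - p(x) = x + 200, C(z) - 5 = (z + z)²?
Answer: 10787/1538011 ≈ 0.0070136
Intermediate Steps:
C(z) = 5 + 4*z² (C(z) = 5 + (z + z)² = 5 + (2*z)² = 5 + 4*z²)
b(L, I) = I - 102*I*L (b(L, I) = -102*I*L + I = I - 102*I*L)
p(x) = -191 - x (p(x) = 9 - (x + 200) = 9 - (200 + x) = 9 + (-200 - x) = -191 - x)
(p(103) + 11081)/(C(-190) + b(112, -122)) = ((-191 - 1*103) + 11081)/((5 + 4*(-190)²) - 122*(1 - 102*112)) = ((-191 - 103) + 11081)/((5 + 4*36100) - 122*(1 - 11424)) = (-294 + 11081)/((5 + 144400) - 122*(-11423)) = 10787/(144405 + 1393606) = 10787/1538011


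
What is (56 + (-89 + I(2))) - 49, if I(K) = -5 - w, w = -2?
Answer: -85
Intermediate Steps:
I(K) = -3 (I(K) = -5 - 1*(-2) = -5 + 2 = -3)
(56 + (-89 + I(2))) - 49 = (56 + (-89 - 3)) - 49 = (56 - 92) - 49 = -36 - 49 = -85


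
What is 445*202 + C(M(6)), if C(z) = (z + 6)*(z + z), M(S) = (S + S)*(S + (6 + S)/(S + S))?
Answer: 105010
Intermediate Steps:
M(S) = 2*S*(S + (6 + S)/(2*S)) (M(S) = (2*S)*(S + (6 + S)/((2*S))) = (2*S)*(S + (6 + S)*(1/(2*S))) = (2*S)*(S + (6 + S)/(2*S)) = 2*S*(S + (6 + S)/(2*S)))
C(z) = 2*z*(6 + z) (C(z) = (6 + z)*(2*z) = 2*z*(6 + z))
445*202 + C(M(6)) = 445*202 + 2*(6 + 6 + 2*6²)*(6 + (6 + 6 + 2*6²)) = 89890 + 2*(6 + 6 + 2*36)*(6 + (6 + 6 + 2*36)) = 89890 + 2*(6 + 6 + 72)*(6 + (6 + 6 + 72)) = 89890 + 2*84*(6 + 84) = 89890 + 2*84*90 = 89890 + 15120 = 105010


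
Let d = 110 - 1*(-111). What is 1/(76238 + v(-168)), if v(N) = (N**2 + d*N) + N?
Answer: 1/67166 ≈ 1.4888e-5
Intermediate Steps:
d = 221 (d = 110 + 111 = 221)
v(N) = N**2 + 222*N (v(N) = (N**2 + 221*N) + N = N**2 + 222*N)
1/(76238 + v(-168)) = 1/(76238 - 168*(222 - 168)) = 1/(76238 - 168*54) = 1/(76238 - 9072) = 1/67166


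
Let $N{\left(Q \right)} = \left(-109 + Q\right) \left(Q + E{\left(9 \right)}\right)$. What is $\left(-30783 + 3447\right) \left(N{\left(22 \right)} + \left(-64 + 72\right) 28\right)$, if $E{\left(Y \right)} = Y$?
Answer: $67601928$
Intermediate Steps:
$N{\left(Q \right)} = \left(-109 + Q\right) \left(9 + Q\right)$ ($N{\left(Q \right)} = \left(-109 + Q\right) \left(Q + 9\right) = \left(-109 + Q\right) \left(9 + Q\right)$)
$\left(-30783 + 3447\right) \left(N{\left(22 \right)} + \left(-64 + 72\right) 28\right) = \left(-30783 + 3447\right) \left(\left(-981 + 22^{2} - 2200\right) + \left(-64 + 72\right) 28\right) = - 27336 \left(\left(-981 + 484 - 2200\right) + 8 \cdot 28\right) = - 27336 \left(-2697 + 224\right) = \left(-27336\right) \left(-2473\right) = 67601928$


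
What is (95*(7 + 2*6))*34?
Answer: 61370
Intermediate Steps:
(95*(7 + 2*6))*34 = (95*(7 + 12))*34 = (95*19)*34 = 1805*34 = 61370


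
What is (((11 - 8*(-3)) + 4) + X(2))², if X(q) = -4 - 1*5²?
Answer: 100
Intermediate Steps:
X(q) = -29 (X(q) = -4 - 1*25 = -4 - 25 = -29)
(((11 - 8*(-3)) + 4) + X(2))² = (((11 - 8*(-3)) + 4) - 29)² = (((11 + 24) + 4) - 29)² = ((35 + 4) - 29)² = (39 - 29)² = 10² = 100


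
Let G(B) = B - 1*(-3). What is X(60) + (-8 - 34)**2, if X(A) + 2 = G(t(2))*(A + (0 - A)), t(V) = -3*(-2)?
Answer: 1762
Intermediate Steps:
t(V) = 6
G(B) = 3 + B (G(B) = B + 3 = 3 + B)
X(A) = -2 (X(A) = -2 + (3 + 6)*(A + (0 - A)) = -2 + 9*(A - A) = -2 + 9*0 = -2 + 0 = -2)
X(60) + (-8 - 34)**2 = -2 + (-8 - 34)**2 = -2 + (-42)**2 = -2 + 1764 = 1762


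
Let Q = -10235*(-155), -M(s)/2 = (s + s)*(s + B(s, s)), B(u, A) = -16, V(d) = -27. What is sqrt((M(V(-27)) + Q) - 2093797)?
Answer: 4*I*sqrt(32001) ≈ 715.55*I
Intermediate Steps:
M(s) = -4*s*(-16 + s) (M(s) = -2*(s + s)*(s - 16) = -2*2*s*(-16 + s) = -4*s*(-16 + s))
Q = 1586425
sqrt((M(V(-27)) + Q) - 2093797) = sqrt((4*(-27)*(16 - 1*(-27)) + 1586425) - 2093797) = sqrt((4*(-27)*(16 + 27) + 1586425) - 2093797) = sqrt((4*(-27)*43 + 1586425) - 2093797) = sqrt((-4644 + 1586425) - 2093797) = sqrt(1581781 - 2093797) = sqrt(-512016) = 4*I*sqrt(32001)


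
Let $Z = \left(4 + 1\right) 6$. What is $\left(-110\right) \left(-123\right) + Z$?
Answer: $13560$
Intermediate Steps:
$Z = 30$ ($Z = 5 \cdot 6 = 30$)
$\left(-110\right) \left(-123\right) + Z = \left(-110\right) \left(-123\right) + 30 = 13530 + 30 = 13560$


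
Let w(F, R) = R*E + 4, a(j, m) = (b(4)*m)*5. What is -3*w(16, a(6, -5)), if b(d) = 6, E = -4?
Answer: -1812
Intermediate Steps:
a(j, m) = 30*m (a(j, m) = (6*m)*5 = 30*m)
w(F, R) = 4 - 4*R (w(F, R) = R*(-4) + 4 = -4*R + 4 = 4 - 4*R)
-3*w(16, a(6, -5)) = -3*(4 - 120*(-5)) = -3*(4 - 4*(-150)) = -3*(4 + 600) = -3*604 = -1812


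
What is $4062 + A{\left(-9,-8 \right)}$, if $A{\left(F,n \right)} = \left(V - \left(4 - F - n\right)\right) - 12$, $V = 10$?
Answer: $4039$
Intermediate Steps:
$A{\left(F,n \right)} = -6 + F + n$ ($A{\left(F,n \right)} = \left(10 - \left(4 - F - n\right)\right) - 12 = \left(10 + \left(-4 + F + n\right)\right) - 12 = \left(6 + F + n\right) - 12 = -6 + F + n$)
$4062 + A{\left(-9,-8 \right)} = 4062 - 23 = 4039$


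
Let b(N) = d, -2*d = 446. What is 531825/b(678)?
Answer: -531825/223 ≈ -2384.9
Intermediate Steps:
d = -223 (d = -½*446 = -223)
b(N) = -223
531825/b(678) = 531825/(-223) = 531825*(-1/223) = -531825/223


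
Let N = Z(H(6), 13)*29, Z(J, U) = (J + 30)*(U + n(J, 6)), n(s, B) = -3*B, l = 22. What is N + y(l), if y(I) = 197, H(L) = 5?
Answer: -4878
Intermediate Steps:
Z(J, U) = (-18 + U)*(30 + J) (Z(J, U) = (J + 30)*(U - 3*6) = (30 + J)*(U - 18) = (30 + J)*(-18 + U) = (-18 + U)*(30 + J))
N = -5075 (N = (-540 - 18*5 + 30*13 + 5*13)*29 = (-540 - 90 + 390 + 65)*29 = -175*29 = -5075)
N + y(l) = -5075 + 197 = -4878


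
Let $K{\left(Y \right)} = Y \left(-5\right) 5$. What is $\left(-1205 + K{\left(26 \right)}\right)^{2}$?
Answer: $3441025$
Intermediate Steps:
$K{\left(Y \right)} = - 25 Y$ ($K{\left(Y \right)} = - 5 Y 5 = - 25 Y$)
$\left(-1205 + K{\left(26 \right)}\right)^{2} = \left(-1205 - 650\right)^{2} = \left(-1855\right)^{2} = 3441025$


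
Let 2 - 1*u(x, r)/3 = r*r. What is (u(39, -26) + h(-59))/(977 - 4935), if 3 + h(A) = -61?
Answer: 1043/1979 ≈ 0.52703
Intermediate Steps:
u(x, r) = 6 - 3*r**2 (u(x, r) = 6 - 3*r*r = 6 - 3*r**2)
h(A) = -64 (h(A) = -3 - 61 = -64)
(u(39, -26) + h(-59))/(977 - 4935) = ((6 - 3*(-26)**2) - 64)/(977 - 4935) = ((6 - 3*676) - 64)/(-3958) = ((6 - 2028) - 64)*(-1/3958) = (-2022 - 64)*(-1/3958) = -2086*(-1/3958) = 1043/1979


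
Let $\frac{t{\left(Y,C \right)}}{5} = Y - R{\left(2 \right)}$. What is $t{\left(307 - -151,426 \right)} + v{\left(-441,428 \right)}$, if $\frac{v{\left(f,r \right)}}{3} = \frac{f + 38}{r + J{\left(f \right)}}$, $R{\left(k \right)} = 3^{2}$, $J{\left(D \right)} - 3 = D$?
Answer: $\frac{23659}{10} \approx 2365.9$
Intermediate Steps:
$J{\left(D \right)} = 3 + D$
$R{\left(k \right)} = 9$
$v{\left(f,r \right)} = \frac{3 \left(38 + f\right)}{3 + f + r}$ ($v{\left(f,r \right)} = 3 \frac{f + 38}{r + \left(3 + f\right)} = 3 \frac{38 + f}{3 + f + r} = \frac{3 \left(38 + f\right)}{3 + f + r}$)
$t{\left(Y,C \right)} = -45 + 5 Y$ ($t{\left(Y,C \right)} = 5 \left(Y - 9\right) = 5 \left(-9 + Y\right) = -45 + 5 Y$)
$t{\left(307 - -151,426 \right)} + v{\left(-441,428 \right)} = \left(-45 + 5 \left(307 - -151\right)\right) + \frac{3 \left(38 - 441\right)}{3 - 441 + 428} = \left(-45 + 5 \left(307 + 151\right)\right) + 3 \frac{1}{-10} \left(-403\right) = \left(-45 + 5 \cdot 458\right) + 3 \left(- \frac{1}{10}\right) \left(-403\right) = \left(-45 + 2290\right) + \frac{1209}{10} = 2245 + \frac{1209}{10} = \frac{23659}{10}$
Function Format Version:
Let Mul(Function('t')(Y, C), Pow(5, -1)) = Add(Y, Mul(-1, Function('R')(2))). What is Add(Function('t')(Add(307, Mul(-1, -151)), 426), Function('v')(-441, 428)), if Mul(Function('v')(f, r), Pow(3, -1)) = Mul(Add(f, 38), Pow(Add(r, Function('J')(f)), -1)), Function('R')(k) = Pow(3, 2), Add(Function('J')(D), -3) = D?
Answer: Rational(23659, 10) ≈ 2365.9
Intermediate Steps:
Function('J')(D) = Add(3, D)
Function('R')(k) = 9
Function('v')(f, r) = Mul(3, Pow(Add(3, f, r), -1), Add(38, f)) (Function('v')(f, r) = Mul(3, Mul(Add(f, 38), Pow(Add(r, Add(3, f)), -1))) = Mul(3, Mul(Add(38, f), Pow(Add(3, f, r), -1))) = Mul(3, Mul(Pow(Add(3, f, r), -1), Add(38, f))) = Mul(3, Pow(Add(3, f, r), -1), Add(38, f)))
Function('t')(Y, C) = Add(-45, Mul(5, Y)) (Function('t')(Y, C) = Mul(5, Add(Y, Mul(-1, 9))) = Mul(5, Add(Y, -9)) = Mul(5, Add(-9, Y)) = Add(-45, Mul(5, Y)))
Add(Function('t')(Add(307, Mul(-1, -151)), 426), Function('v')(-441, 428)) = Add(Add(-45, Mul(5, Add(307, Mul(-1, -151)))), Mul(3, Pow(Add(3, -441, 428), -1), Add(38, -441))) = Add(Add(-45, Mul(5, Add(307, 151))), Mul(3, Pow(-10, -1), -403)) = Add(Add(-45, Mul(5, 458)), Mul(3, Rational(-1, 10), -403)) = Add(Add(-45, 2290), Rational(1209, 10)) = Add(2245, Rational(1209, 10)) = Rational(23659, 10)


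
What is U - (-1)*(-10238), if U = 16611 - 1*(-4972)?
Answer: 11345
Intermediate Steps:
U = 21583 (U = 16611 + 4972 = 21583)
U - (-1)*(-10238) = 21583 - (-1)*(-10238) = 21583 - 1*10238 = 21583 - 10238 = 11345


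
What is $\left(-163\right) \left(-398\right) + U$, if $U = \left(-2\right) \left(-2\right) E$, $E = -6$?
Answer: $64850$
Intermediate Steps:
$U = -24$ ($U = \left(-2\right) \left(-2\right) \left(-6\right) = 4 \left(-6\right) = -24$)
$\left(-163\right) \left(-398\right) + U = \left(-163\right) \left(-398\right) - 24 = 64874 - 24 = 64850$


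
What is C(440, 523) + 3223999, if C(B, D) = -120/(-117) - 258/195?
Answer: 628679747/195 ≈ 3.2240e+6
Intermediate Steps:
C(B, D) = -58/195 (C(B, D) = -120*(-1/117) - 258*1/195 = 40/39 - 86/65 = -58/195)
C(440, 523) + 3223999 = -58/195 + 3223999 = 628679747/195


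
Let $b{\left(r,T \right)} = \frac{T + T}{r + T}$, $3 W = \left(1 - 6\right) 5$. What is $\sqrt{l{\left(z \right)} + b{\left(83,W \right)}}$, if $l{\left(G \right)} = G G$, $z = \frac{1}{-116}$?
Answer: $\frac{i \sqrt{147126}}{812} \approx 0.47238 i$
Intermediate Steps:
$W = - \frac{25}{3}$ ($W = \frac{\left(1 - 6\right) 5}{3} = \frac{\left(-5\right) 5}{3} = \frac{1}{3} \left(-25\right) = - \frac{25}{3} \approx -8.3333$)
$z = - \frac{1}{116} \approx -0.0086207$
$b{\left(r,T \right)} = \frac{2 T}{T + r}$
$l{\left(G \right)} = G^{2}$
$\sqrt{l{\left(z \right)} + b{\left(83,W \right)}} = \sqrt{\left(- \frac{1}{116}\right)^{2} + 2 \left(- \frac{25}{3}\right) \frac{1}{- \frac{25}{3} + 83}} = \sqrt{\frac{1}{13456} + 2 \left(- \frac{25}{3}\right) \frac{1}{\frac{224}{3}}} = \sqrt{\frac{1}{13456} + 2 \left(- \frac{25}{3}\right) \frac{3}{224}} = \sqrt{\frac{1}{13456} - \frac{25}{112}} = \sqrt{- \frac{10509}{47096}} = \frac{i \sqrt{147126}}{812}$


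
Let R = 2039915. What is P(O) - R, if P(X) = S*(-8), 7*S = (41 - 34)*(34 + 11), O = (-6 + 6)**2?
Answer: -2040275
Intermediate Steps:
O = 0 (O = 0**2 = 0)
S = 45 (S = ((41 - 34)*(34 + 11))/7 = (7*45)/7 = (1/7)*315 = 45)
P(X) = -360 (P(X) = 45*(-8) = -360)
P(O) - R = -360 - 1*2039915 = -360 - 2039915 = -2040275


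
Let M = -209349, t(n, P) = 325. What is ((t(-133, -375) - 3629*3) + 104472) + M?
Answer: -115439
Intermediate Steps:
((t(-133, -375) - 3629*3) + 104472) + M = ((325 - 3629*3) + 104472) - 209349 = ((325 - 10887) + 104472) - 209349 = (-10562 + 104472) - 209349 = 93910 - 209349 = -115439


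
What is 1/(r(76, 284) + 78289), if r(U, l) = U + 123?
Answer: 1/78488 ≈ 1.2741e-5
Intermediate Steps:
r(U, l) = 123 + U
1/(r(76, 284) + 78289) = 1/((123 + 76) + 78289) = 1/(199 + 78289) = 1/78488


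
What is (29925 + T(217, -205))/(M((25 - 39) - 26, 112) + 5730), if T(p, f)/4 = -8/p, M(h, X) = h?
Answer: 6493693/1234730 ≈ 5.2592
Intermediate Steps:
T(p, f) = -32/p (T(p, f) = 4*(-8/p) = -32/p)
(29925 + T(217, -205))/(M((25 - 39) - 26, 112) + 5730) = (29925 - 32/217)/(((25 - 39) - 26) + 5730) = (29925 - 32*1/217)/((-14 - 26) + 5730) = (29925 - 32/217)/(-40 + 5730) = (6493693/217)/5690 = (6493693/217)*(1/5690) = 6493693/1234730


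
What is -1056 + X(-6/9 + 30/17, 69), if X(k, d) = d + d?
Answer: -918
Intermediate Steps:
X(k, d) = 2*d
-1056 + X(-6/9 + 30/17, 69) = -1056 + 2*69 = -1056 + 138 = -918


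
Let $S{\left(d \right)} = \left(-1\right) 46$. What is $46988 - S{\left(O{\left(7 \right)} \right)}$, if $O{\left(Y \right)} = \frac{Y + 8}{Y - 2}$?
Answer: $47034$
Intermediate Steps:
$O{\left(Y \right)} = \frac{8 + Y}{-2 + Y}$
$S{\left(d \right)} = -46$
$46988 - S{\left(O{\left(7 \right)} \right)} = 46988 - -46 = 46988 + 46 = 47034$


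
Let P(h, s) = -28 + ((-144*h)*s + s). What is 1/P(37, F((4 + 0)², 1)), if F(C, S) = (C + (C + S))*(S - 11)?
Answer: 1/1757882 ≈ 5.6887e-7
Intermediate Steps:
F(C, S) = (-11 + S)*(S + 2*C) (F(C, S) = (S + 2*C)*(-11 + S) = (-11 + S)*(S + 2*C))
P(h, s) = -28 + s - 144*h*s (P(h, s) = -28 + (-144*h*s + s) = -28 + (s - 144*h*s) = -28 + s - 144*h*s)
1/P(37, F((4 + 0)², 1)) = 1/(-28 + (1² - 22*(4 + 0)² - 11*1 + 2*(4 + 0)²*1) - 144*37*(1² - 22*(4 + 0)² - 11*1 + 2*(4 + 0)²*1)) = 1/(-28 + (1 - 22*4² - 11 + 2*4²*1) - 144*37*(1 - 22*4² - 11 + 2*4²*1)) = 1/(-28 + (1 - 22*16 - 11 + 2*16*1) - 144*37*(1 - 22*16 - 11 + 2*16*1)) = 1/(-28 + (1 - 352 - 11 + 32) - 144*37*(1 - 352 - 11 + 32)) = 1/(-28 - 330 - 144*37*(-330)) = 1/(-28 - 330 + 1758240) = 1/1757882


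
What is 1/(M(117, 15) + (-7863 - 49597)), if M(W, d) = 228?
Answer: -1/57232 ≈ -1.7473e-5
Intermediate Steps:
1/(M(117, 15) + (-7863 - 49597)) = 1/(228 + (-7863 - 49597)) = 1/(228 - 57460) = 1/(-57232) = -1/57232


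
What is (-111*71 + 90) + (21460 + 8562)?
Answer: 22231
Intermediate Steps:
(-111*71 + 90) + (21460 + 8562) = (-7881 + 90) + 30022 = -7791 + 30022 = 22231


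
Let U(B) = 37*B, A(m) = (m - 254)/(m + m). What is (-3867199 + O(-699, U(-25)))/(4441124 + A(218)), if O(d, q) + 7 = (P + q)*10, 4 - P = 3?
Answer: -422532614/484082507 ≈ -0.87285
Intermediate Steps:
P = 1 (P = 4 - 1*3 = 4 - 3 = 1)
A(m) = (-254 + m)/(2*m) (A(m) = (-254 + m)/((2*m)) = (-254 + m)*(1/(2*m)) = (-254 + m)/(2*m))
O(d, q) = 3 + 10*q (O(d, q) = -7 + (1 + q)*10 = -7 + (10 + 10*q) = 3 + 10*q)
(-3867199 + O(-699, U(-25)))/(4441124 + A(218)) = (-3867199 + (3 + 10*(37*(-25))))/(4441124 + (1/2)*(-254 + 218)/218) = (-3867199 + (3 + 10*(-925)))/(4441124 + (1/2)*(1/218)*(-36)) = (-3867199 + (3 - 9250))/(4441124 - 9/109) = (-3867199 - 9247)/(484082507/109) = -3876446*109/484082507 = -422532614/484082507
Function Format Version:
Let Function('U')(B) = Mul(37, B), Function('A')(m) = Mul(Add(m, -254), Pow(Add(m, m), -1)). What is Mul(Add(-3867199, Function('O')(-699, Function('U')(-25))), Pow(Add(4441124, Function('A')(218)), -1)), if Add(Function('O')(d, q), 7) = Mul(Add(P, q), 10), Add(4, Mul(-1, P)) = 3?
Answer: Rational(-422532614, 484082507) ≈ -0.87285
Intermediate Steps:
P = 1 (P = Add(4, Mul(-1, 3)) = Add(4, -3) = 1)
Function('A')(m) = Mul(Rational(1, 2), Pow(m, -1), Add(-254, m)) (Function('A')(m) = Mul(Add(-254, m), Pow(Mul(2, m), -1)) = Mul(Add(-254, m), Mul(Rational(1, 2), Pow(m, -1))) = Mul(Rational(1, 2), Pow(m, -1), Add(-254, m)))
Function('O')(d, q) = Add(3, Mul(10, q)) (Function('O')(d, q) = Add(-7, Mul(Add(1, q), 10)) = Add(-7, Add(10, Mul(10, q))) = Add(3, Mul(10, q)))
Mul(Add(-3867199, Function('O')(-699, Function('U')(-25))), Pow(Add(4441124, Function('A')(218)), -1)) = Mul(Add(-3867199, Add(3, Mul(10, Mul(37, -25)))), Pow(Add(4441124, Mul(Rational(1, 2), Pow(218, -1), Add(-254, 218))), -1)) = Mul(Add(-3867199, Add(3, Mul(10, -925))), Pow(Add(4441124, Mul(Rational(1, 2), Rational(1, 218), -36)), -1)) = Mul(Add(-3867199, Add(3, -9250)), Pow(Add(4441124, Rational(-9, 109)), -1)) = Mul(Add(-3867199, -9247), Pow(Rational(484082507, 109), -1)) = Mul(-3876446, Rational(109, 484082507)) = Rational(-422532614, 484082507)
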